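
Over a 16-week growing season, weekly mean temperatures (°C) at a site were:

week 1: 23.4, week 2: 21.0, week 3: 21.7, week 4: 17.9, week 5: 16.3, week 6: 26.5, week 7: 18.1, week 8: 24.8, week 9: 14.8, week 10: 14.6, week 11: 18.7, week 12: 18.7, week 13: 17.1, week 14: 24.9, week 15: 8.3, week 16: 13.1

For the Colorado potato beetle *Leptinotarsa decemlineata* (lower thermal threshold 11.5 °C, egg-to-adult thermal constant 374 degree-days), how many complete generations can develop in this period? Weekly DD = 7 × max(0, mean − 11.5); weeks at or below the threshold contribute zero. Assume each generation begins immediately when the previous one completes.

2 generations

Weekly DD (7 × max(0, T̄ − 11.5)): 83.3, 66.5, 71.4, 44.8, 33.6, 105.0, 46.2, 93.1, 23.1, 21.7, 50.4, 50.4, 39.2, 93.8, 0.0, 11.2.
Season total = 833.7 DD.
Complete generations = ⌊833.7 / 374⌋ = 2.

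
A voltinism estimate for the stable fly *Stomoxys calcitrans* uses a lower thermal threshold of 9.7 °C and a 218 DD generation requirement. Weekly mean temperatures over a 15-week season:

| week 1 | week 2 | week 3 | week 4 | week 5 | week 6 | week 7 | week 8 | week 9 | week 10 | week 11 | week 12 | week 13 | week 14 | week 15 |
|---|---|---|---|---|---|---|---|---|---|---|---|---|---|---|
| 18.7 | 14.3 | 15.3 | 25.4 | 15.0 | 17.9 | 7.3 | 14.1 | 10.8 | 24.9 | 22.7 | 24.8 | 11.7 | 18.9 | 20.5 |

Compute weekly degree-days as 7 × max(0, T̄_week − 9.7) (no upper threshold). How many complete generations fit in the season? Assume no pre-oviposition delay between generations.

3 generations

Weekly DD (7 × max(0, T̄ − 9.7)): 63.0, 32.2, 39.2, 109.9, 37.1, 57.4, 0.0, 30.8, 7.7, 106.4, 91.0, 105.7, 14.0, 64.4, 75.6.
Season total = 834.4 DD.
Complete generations = ⌊834.4 / 218⌋ = 3.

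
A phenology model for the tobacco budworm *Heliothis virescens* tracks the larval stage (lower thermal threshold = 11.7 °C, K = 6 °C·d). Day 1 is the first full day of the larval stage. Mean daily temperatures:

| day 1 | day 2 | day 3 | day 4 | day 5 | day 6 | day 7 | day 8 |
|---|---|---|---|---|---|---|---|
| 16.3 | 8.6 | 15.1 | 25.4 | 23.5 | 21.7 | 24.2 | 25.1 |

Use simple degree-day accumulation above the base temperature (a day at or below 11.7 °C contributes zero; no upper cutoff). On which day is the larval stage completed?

day 3

Daily DD above 11.7 °C: 4.6, 0.0, 3.4, 13.7, 11.8, 10.0, 12.5, 13.4.
Cumulative: 4.6, 4.6, 8.0, 21.7, 33.5, 43.5, 56.0, 69.4.
The total first reaches 6 DD on day 3.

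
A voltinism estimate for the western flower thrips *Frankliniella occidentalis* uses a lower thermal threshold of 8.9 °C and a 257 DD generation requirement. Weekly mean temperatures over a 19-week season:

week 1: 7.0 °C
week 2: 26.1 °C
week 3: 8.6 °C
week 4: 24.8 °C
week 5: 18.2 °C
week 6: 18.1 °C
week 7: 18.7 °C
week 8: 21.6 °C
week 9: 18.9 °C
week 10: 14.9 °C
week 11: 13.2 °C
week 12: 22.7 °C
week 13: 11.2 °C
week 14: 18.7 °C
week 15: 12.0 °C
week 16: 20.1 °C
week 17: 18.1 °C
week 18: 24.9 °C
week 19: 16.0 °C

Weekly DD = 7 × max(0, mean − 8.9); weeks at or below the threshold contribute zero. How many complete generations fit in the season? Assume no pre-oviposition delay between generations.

Weekly DD (7 × max(0, T̄ − 8.9)): 0.0, 120.4, 0.0, 111.3, 65.1, 64.4, 68.6, 88.9, 70.0, 42.0, 30.1, 96.6, 16.1, 68.6, 21.7, 78.4, 64.4, 112.0, 49.7.
Season total = 1168.3 DD.
Complete generations = ⌊1168.3 / 257⌋ = 4.

4 generations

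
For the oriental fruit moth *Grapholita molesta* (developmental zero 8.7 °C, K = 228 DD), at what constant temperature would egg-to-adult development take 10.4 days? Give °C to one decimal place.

30.6 °C

Required daily accumulation = 228 / 10.4 = 21.923 DD/day.
T = T_base + 21.923 = 8.7 + 21.923 = 30.623 ≈ 30.6 °C.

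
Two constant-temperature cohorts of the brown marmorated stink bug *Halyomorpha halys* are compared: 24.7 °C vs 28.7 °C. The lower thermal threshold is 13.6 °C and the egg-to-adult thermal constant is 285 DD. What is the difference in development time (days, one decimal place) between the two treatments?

At 24.7 °C: 285 / (24.7 − 13.6) = 285 / 11.1 = 25.676 d.
At 28.7 °C: 285 / (28.7 − 13.6) = 285 / 15.1 = 18.874 d.
Difference = |25.676 − 18.874| = 6.802 ≈ 6.8 days.

6.8 days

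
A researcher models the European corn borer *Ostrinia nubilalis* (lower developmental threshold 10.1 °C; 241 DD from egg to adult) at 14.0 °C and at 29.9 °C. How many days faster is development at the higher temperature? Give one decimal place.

At 14.0 °C: 241 / (14.0 − 10.1) = 241 / 3.9 = 61.795 d.
At 29.9 °C: 241 / (29.9 − 10.1) = 241 / 19.8 = 12.172 d.
Difference = |61.795 − 12.172| = 49.623 ≈ 49.6 days.

49.6 days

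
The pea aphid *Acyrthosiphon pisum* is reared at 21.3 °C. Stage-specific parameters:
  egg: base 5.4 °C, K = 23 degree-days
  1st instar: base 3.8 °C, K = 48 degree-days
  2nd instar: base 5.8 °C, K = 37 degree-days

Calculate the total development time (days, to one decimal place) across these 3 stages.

6.6 days

egg: 23 / (21.3 − 5.4) = 23 / 15.9 = 1.447 d.
1st instar: 48 / (21.3 − 3.8) = 48 / 17.5 = 2.743 d.
2nd instar: 37 / (21.3 − 5.8) = 37 / 15.5 = 2.387 d.
Sum = 6.576 ≈ 6.6 days.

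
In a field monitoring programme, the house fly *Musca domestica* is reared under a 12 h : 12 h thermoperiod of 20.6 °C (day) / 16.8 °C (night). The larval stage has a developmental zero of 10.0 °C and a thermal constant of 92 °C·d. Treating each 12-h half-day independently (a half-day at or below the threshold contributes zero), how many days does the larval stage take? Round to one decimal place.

Day half: max(0, 20.6 − 10.0) × 0.5 = 10.6 × 0.5 = 5.30 DD.
Night half: max(0, 16.8 − 10.0) × 0.5 = 6.8 × 0.5 = 3.40 DD.
Per 24 h: 8.70 DD/day.
Duration = 92 / 8.70 = 10.575 ≈ 10.6 days.

10.6 days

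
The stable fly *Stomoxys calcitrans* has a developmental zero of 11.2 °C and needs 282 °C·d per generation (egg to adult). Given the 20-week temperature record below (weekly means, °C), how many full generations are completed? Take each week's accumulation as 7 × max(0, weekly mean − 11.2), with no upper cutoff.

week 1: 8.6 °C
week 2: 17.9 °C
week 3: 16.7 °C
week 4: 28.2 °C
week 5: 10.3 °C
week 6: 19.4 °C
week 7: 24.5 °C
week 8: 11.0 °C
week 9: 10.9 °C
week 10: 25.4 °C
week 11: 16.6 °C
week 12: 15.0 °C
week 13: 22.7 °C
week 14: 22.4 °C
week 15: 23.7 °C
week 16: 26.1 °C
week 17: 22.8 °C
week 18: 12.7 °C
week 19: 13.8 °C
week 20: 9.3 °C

3 generations

Weekly DD (7 × max(0, T̄ − 11.2)): 0.0, 46.9, 38.5, 119.0, 0.0, 57.4, 93.1, 0.0, 0.0, 99.4, 37.8, 26.6, 80.5, 78.4, 87.5, 104.3, 81.2, 10.5, 18.2, 0.0.
Season total = 979.3 DD.
Complete generations = ⌊979.3 / 282⌋ = 3.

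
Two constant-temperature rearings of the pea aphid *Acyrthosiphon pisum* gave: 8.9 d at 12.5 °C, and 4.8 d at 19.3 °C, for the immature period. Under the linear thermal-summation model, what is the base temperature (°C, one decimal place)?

Under the model K = D·(T − T_b), so D₁·(T₁ − T_b) = D₂·(T₂ − T_b).
8.9·(12.5 − T_b) = 4.8·(19.3 − T_b)
T_b = (8.9·12.5 − 4.8·19.3) / (8.9 − 4.8) = 18.61 / 4.1 = 4.539 °C ≈ 4.5 °C.

4.5 °C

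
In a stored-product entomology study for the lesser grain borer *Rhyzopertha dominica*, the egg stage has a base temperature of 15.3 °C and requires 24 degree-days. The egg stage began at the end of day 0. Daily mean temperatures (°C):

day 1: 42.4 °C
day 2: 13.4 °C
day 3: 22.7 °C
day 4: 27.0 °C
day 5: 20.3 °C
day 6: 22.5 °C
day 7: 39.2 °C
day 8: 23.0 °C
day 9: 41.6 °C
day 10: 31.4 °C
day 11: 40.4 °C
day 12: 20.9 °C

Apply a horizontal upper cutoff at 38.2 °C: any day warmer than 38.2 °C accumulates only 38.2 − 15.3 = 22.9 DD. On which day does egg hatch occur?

Daily DD above 15.3 °C (capped at 22.9): 22.9, 0.0, 7.4, 11.7, 5.0, 7.2, 22.9, 7.7, 22.9, 16.1, 22.9, 5.6.
Cumulative: 22.9, 22.9, 30.3, 42.0, 47.0, 54.2, 77.1, 84.8, 107.7, 123.8, 146.7, 152.3.
The total first reaches 24 DD on day 3.

day 3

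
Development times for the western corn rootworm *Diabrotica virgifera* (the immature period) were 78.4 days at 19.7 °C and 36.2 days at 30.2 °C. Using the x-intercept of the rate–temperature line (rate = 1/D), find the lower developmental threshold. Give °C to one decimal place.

10.7 °C

Under the model K = D·(T − T_b), so D₁·(T₁ − T_b) = D₂·(T₂ − T_b).
78.4·(19.7 − T_b) = 36.2·(30.2 − T_b)
T_b = (78.4·19.7 − 36.2·30.2) / (78.4 − 36.2) = 451.24 / 42.2 = 10.693 °C ≈ 10.7 °C.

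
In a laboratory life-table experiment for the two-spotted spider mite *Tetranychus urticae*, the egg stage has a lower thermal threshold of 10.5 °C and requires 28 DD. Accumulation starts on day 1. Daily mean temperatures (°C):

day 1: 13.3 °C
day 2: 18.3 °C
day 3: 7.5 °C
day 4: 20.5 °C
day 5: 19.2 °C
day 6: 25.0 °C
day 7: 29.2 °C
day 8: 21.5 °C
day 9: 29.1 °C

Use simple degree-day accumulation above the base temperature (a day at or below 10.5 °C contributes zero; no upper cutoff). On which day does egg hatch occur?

day 5

Daily DD above 10.5 °C: 2.8, 7.8, 0.0, 10.0, 8.7, 14.5, 18.7, 11.0, 18.6.
Cumulative: 2.8, 10.6, 10.6, 20.6, 29.3, 43.8, 62.5, 73.5, 92.1.
The total first reaches 28 DD on day 5.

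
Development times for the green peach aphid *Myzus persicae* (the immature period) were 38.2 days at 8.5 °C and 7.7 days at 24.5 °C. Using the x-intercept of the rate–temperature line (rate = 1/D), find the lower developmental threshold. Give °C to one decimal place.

4.5 °C

Under the model K = D·(T − T_b), so D₁·(T₁ − T_b) = D₂·(T₂ − T_b).
38.2·(8.5 − T_b) = 7.7·(24.5 − T_b)
T_b = (38.2·8.5 − 7.7·24.5) / (38.2 − 7.7) = 136.05 / 30.5 = 4.461 °C ≈ 4.5 °C.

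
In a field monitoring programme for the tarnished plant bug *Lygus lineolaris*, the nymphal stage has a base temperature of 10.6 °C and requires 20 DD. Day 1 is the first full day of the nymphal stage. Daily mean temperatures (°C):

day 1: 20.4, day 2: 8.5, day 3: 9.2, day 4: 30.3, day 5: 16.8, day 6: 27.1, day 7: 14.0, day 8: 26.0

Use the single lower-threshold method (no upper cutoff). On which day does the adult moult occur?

day 4

Daily DD above 10.6 °C: 9.8, 0.0, 0.0, 19.7, 6.2, 16.5, 3.4, 15.4.
Cumulative: 9.8, 9.8, 9.8, 29.5, 35.7, 52.2, 55.6, 71.0.
The total first reaches 20 DD on day 4.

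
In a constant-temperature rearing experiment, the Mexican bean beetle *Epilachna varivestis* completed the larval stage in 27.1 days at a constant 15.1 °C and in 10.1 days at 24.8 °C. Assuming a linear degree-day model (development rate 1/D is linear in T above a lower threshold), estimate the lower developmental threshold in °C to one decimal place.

Linear rate model ⇒ the product D·(T − T_b) is constant across temperatures.
27.1·(15.1 − T_b) = 10.1·(24.8 − T_b)
T_b = (27.1·15.1 − 10.1·24.8) / (27.1 − 10.1) = 158.73 / 17.0 = 9.337 °C ≈ 9.3 °C.

9.3 °C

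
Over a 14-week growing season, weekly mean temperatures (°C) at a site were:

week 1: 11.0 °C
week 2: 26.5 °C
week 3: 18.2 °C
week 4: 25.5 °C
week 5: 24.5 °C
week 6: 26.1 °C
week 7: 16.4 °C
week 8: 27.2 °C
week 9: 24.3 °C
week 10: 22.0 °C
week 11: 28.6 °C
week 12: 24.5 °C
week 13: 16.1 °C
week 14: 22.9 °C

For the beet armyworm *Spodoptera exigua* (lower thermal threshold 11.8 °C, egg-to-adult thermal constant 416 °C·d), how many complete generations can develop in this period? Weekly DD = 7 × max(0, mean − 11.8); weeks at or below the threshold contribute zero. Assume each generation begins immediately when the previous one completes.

Weekly DD (7 × max(0, T̄ − 11.8)): 0.0, 102.9, 44.8, 95.9, 88.9, 100.1, 32.2, 107.8, 87.5, 71.4, 117.6, 88.9, 30.1, 77.7.
Season total = 1045.8 DD.
Complete generations = ⌊1045.8 / 416⌋ = 2.

2 generations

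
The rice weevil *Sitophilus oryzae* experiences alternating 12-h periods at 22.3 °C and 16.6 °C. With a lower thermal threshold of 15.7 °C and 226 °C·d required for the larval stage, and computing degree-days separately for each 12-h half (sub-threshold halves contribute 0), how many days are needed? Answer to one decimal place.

60.3 days

Day half: max(0, 22.3 − 15.7) × 0.5 = 6.6 × 0.5 = 3.30 DD.
Night half: max(0, 16.6 − 15.7) × 0.5 = 0.9 × 0.5 = 0.45 DD.
Per 24 h: 3.75 DD/day.
Duration = 226 / 3.75 = 60.267 ≈ 60.3 days.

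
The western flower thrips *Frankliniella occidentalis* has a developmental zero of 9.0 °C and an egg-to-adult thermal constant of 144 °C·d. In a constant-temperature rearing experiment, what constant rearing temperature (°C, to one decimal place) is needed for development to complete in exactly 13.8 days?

19.4 °C

Required daily accumulation = 144 / 13.8 = 10.435 DD/day.
T = T_base + 10.435 = 9.0 + 10.435 = 19.435 ≈ 19.4 °C.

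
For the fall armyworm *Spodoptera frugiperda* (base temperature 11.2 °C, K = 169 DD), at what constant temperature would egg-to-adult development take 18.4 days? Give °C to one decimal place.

20.4 °C

Required daily accumulation = 169 / 18.4 = 9.185 DD/day.
T = T_base + 9.185 = 11.2 + 9.185 = 20.385 ≈ 20.4 °C.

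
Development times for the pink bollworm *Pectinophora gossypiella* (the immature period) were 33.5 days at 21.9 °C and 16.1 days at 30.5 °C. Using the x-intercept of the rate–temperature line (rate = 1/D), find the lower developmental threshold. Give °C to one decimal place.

Under the model K = D·(T − T_b), so D₁·(T₁ − T_b) = D₂·(T₂ − T_b).
33.5·(21.9 − T_b) = 16.1·(30.5 − T_b)
T_b = (33.5·21.9 − 16.1·30.5) / (33.5 − 16.1) = 242.60 / 17.4 = 13.943 °C ≈ 13.9 °C.

13.9 °C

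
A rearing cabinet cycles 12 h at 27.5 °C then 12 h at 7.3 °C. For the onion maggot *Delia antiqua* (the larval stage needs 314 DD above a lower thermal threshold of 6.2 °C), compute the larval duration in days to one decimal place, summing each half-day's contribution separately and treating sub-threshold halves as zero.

28.0 days

Day half: max(0, 27.5 − 6.2) × 0.5 = 21.3 × 0.5 = 10.65 DD.
Night half: max(0, 7.3 − 6.2) × 0.5 = 1.1 × 0.5 = 0.55 DD.
Per 24 h: 11.20 DD/day.
Duration = 314 / 11.20 = 28.036 ≈ 28.0 days.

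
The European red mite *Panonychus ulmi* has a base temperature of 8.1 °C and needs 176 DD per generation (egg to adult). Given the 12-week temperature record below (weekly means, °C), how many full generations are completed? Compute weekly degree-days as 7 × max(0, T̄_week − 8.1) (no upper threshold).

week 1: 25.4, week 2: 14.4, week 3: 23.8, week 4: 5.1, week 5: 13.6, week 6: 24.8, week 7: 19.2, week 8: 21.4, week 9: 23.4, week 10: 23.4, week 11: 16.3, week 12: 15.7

5 generations

Weekly DD (7 × max(0, T̄ − 8.1)): 121.1, 44.1, 109.9, 0.0, 38.5, 116.9, 77.7, 93.1, 107.1, 107.1, 57.4, 53.2.
Season total = 926.1 DD.
Complete generations = ⌊926.1 / 176⌋ = 5.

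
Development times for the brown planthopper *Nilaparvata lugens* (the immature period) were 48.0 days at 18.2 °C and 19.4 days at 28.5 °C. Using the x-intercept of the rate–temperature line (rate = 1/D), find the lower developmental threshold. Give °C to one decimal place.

11.2 °C

Under the model K = D·(T − T_b), so D₁·(T₁ − T_b) = D₂·(T₂ − T_b).
48.0·(18.2 − T_b) = 19.4·(28.5 − T_b)
T_b = (48.0·18.2 − 19.4·28.5) / (48.0 − 19.4) = 320.70 / 28.6 = 11.213 °C ≈ 11.2 °C.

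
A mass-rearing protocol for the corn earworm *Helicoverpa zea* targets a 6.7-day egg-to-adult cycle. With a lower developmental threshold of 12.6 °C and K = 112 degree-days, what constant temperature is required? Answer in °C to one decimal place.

29.3 °C

Required daily accumulation = 112 / 6.7 = 16.716 DD/day.
T = T_base + 16.716 = 12.6 + 16.716 = 29.316 ≈ 29.3 °C.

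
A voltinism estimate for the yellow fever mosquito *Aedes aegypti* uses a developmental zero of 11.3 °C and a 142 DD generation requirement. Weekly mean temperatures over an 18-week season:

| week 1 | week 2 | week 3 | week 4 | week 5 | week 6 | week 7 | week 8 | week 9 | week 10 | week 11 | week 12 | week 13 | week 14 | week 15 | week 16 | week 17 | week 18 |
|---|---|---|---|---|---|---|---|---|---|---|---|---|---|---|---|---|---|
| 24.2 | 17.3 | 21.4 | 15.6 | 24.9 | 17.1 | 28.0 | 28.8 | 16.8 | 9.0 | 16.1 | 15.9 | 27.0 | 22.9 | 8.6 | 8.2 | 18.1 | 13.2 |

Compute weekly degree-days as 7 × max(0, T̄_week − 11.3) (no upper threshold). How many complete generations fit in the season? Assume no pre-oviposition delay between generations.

6 generations

Weekly DD (7 × max(0, T̄ − 11.3)): 90.3, 42.0, 70.7, 30.1, 95.2, 40.6, 116.9, 122.5, 38.5, 0.0, 33.6, 32.2, 109.9, 81.2, 0.0, 0.0, 47.6, 13.3.
Season total = 964.6 DD.
Complete generations = ⌊964.6 / 142⌋ = 6.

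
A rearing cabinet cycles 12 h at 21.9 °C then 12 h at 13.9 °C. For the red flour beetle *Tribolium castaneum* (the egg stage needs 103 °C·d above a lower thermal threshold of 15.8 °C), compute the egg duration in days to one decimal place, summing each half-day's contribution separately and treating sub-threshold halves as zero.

Day half: max(0, 21.9 − 15.8) × 0.5 = 6.1 × 0.5 = 3.05 DD.
Night half: max(0, 13.9 − 15.8) × 0.5 = 0.0 × 0.5 = 0.00 DD.
Per 24 h: 3.05 DD/day.
Duration = 103 / 3.05 = 33.770 ≈ 33.8 days.

33.8 days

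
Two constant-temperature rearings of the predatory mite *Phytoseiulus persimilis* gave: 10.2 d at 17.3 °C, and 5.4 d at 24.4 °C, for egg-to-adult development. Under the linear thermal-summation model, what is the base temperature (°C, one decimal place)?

Linear rate model ⇒ the product D·(T − T_b) is constant across temperatures.
10.2·(17.3 − T_b) = 5.4·(24.4 − T_b)
T_b = (10.2·17.3 − 5.4·24.4) / (10.2 − 5.4) = 44.70 / 4.8 = 9.313 °C ≈ 9.3 °C.

9.3 °C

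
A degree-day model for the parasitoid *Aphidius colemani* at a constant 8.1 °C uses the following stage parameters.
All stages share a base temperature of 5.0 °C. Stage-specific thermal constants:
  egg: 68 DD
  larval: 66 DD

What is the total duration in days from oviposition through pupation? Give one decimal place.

Daily accumulation at 8.1 °C = 8.1 − 5.0 = 3.1 DD/day.
Total K = 68 + 66 = 134 DD.
Total duration = 134 / 3.1 = 43.226 ≈ 43.2 days.

43.2 days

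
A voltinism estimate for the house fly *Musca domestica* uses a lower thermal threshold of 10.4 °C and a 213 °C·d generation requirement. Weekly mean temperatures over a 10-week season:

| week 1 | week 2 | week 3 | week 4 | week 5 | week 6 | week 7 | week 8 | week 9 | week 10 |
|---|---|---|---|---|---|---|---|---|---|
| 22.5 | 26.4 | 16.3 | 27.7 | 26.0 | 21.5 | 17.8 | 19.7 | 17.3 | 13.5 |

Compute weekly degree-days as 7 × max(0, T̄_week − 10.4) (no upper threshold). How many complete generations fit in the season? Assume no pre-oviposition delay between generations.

3 generations

Weekly DD (7 × max(0, T̄ − 10.4)): 84.7, 112.0, 41.3, 121.1, 109.2, 77.7, 51.8, 65.1, 48.3, 21.7.
Season total = 732.9 DD.
Complete generations = ⌊732.9 / 213⌋ = 3.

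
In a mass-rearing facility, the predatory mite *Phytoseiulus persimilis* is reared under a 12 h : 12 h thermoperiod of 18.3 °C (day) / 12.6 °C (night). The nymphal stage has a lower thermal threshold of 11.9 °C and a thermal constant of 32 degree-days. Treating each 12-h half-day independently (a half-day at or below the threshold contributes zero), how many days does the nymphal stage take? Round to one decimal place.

Day half: max(0, 18.3 − 11.9) × 0.5 = 6.4 × 0.5 = 3.20 DD.
Night half: max(0, 12.6 − 11.9) × 0.5 = 0.7 × 0.5 = 0.35 DD.
Per 24 h: 3.55 DD/day.
Duration = 32 / 3.55 = 9.014 ≈ 9.0 days.

9.0 days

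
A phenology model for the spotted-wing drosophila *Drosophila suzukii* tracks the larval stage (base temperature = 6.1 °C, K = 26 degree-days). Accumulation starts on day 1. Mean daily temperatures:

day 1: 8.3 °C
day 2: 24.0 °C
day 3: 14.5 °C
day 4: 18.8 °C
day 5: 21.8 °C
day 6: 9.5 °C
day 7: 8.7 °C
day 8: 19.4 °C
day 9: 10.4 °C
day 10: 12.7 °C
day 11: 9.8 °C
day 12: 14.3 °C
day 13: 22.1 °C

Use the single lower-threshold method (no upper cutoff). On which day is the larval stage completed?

Daily DD above 6.1 °C: 2.2, 17.9, 8.4, 12.7, 15.7, 3.4, 2.6, 13.3, 4.3, 6.6, 3.7, 8.2, 16.0.
Cumulative: 2.2, 20.1, 28.5, 41.2, 56.9, 60.3, 62.9, 76.2, 80.5, 87.1, 90.8, 99.0, 115.0.
The total first reaches 26 DD on day 3.

day 3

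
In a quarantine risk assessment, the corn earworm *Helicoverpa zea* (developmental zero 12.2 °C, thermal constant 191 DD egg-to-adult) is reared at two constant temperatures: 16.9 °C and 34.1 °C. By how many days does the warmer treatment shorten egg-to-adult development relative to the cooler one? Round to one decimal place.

At 16.9 °C: 191 / (16.9 − 12.2) = 191 / 4.7 = 40.638 d.
At 34.1 °C: 191 / (34.1 − 12.2) = 191 / 21.9 = 8.721 d.
Difference = |40.638 − 8.721| = 31.917 ≈ 31.9 days.

31.9 days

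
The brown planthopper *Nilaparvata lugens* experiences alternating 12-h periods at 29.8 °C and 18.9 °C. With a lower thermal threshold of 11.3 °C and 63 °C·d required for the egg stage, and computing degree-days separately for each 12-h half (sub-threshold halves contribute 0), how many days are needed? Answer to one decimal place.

Day half: max(0, 29.8 − 11.3) × 0.5 = 18.5 × 0.5 = 9.25 DD.
Night half: max(0, 18.9 − 11.3) × 0.5 = 7.6 × 0.5 = 3.80 DD.
Per 24 h: 13.05 DD/day.
Duration = 63 / 13.05 = 4.828 ≈ 4.8 days.

4.8 days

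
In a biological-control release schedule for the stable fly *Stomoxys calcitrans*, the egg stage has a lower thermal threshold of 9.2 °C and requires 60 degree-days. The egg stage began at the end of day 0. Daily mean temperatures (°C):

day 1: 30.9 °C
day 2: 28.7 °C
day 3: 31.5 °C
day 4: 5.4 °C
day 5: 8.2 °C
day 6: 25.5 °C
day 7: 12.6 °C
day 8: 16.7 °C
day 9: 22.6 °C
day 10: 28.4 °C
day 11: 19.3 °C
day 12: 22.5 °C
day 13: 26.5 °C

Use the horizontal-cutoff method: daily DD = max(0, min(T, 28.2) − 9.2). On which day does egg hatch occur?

day 6

Daily DD above 9.2 °C (capped at 19.0): 19.0, 19.0, 19.0, 0.0, 0.0, 16.3, 3.4, 7.5, 13.4, 19.0, 10.1, 13.3, 17.3.
Cumulative: 19.0, 38.0, 57.0, 57.0, 57.0, 73.3, 76.7, 84.2, 97.6, 116.6, 126.7, 140.0, 157.3.
The total first reaches 60 DD on day 6.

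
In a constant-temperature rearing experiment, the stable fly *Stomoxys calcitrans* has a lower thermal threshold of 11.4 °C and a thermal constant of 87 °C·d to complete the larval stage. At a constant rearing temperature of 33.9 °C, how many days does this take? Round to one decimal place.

3.9 days

Daily accumulation = 33.9 − 11.4 = 22.5 DD/day.
Duration = 87 / 22.5 = 3.867 ≈ 3.9 days.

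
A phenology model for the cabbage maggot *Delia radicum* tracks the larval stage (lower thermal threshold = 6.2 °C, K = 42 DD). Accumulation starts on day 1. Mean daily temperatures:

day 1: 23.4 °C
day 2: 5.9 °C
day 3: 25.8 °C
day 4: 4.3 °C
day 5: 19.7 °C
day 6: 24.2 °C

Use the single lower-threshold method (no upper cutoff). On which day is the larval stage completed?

Daily DD above 6.2 °C: 17.2, 0.0, 19.6, 0.0, 13.5, 18.0.
Cumulative: 17.2, 17.2, 36.8, 36.8, 50.3, 68.3.
The total first reaches 42 DD on day 5.

day 5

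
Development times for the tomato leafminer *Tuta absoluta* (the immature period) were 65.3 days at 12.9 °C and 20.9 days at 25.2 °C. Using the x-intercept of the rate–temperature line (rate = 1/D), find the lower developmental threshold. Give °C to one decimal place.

Under the model K = D·(T − T_b), so D₁·(T₁ − T_b) = D₂·(T₂ − T_b).
65.3·(12.9 − T_b) = 20.9·(25.2 − T_b)
T_b = (65.3·12.9 − 20.9·25.2) / (65.3 − 20.9) = 315.69 / 44.4 = 7.110 °C ≈ 7.1 °C.

7.1 °C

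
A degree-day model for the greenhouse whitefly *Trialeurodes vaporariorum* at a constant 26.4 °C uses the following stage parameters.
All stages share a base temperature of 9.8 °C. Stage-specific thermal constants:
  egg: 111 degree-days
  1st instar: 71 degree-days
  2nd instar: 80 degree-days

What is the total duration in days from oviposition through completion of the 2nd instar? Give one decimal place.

15.8 days

Daily accumulation at 26.4 °C = 26.4 − 9.8 = 16.6 DD/day.
Total K = 111 + 71 + 80 = 262 DD.
Total duration = 262 / 16.6 = 15.783 ≈ 15.8 days.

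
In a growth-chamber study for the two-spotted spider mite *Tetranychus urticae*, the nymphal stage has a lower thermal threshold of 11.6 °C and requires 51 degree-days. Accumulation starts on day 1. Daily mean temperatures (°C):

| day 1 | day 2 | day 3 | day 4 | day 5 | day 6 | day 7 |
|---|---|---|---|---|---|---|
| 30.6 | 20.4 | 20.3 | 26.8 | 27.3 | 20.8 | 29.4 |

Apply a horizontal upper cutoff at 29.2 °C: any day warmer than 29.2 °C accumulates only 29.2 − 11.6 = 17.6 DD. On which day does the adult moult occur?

day 5

Daily DD above 11.6 °C (capped at 17.6): 17.6, 8.8, 8.7, 15.2, 15.7, 9.2, 17.6.
Cumulative: 17.6, 26.4, 35.1, 50.3, 66.0, 75.2, 92.8.
The total first reaches 51 DD on day 5.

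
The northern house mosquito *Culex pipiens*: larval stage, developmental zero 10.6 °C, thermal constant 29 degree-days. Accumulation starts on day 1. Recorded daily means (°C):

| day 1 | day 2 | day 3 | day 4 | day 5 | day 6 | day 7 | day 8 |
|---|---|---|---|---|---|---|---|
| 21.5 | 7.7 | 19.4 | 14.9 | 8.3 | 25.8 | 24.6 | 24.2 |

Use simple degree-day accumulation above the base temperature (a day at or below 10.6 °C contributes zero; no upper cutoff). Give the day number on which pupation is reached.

day 6

Daily DD above 10.6 °C: 10.9, 0.0, 8.8, 4.3, 0.0, 15.2, 14.0, 13.6.
Cumulative: 10.9, 10.9, 19.7, 24.0, 24.0, 39.2, 53.2, 66.8.
The total first reaches 29 DD on day 6.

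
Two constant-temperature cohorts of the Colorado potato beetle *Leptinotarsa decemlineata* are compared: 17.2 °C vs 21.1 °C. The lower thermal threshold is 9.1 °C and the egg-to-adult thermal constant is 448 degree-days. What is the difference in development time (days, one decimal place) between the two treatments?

18.0 days

At 17.2 °C: 448 / (17.2 − 9.1) = 448 / 8.1 = 55.309 d.
At 21.1 °C: 448 / (21.1 − 9.1) = 448 / 12.0 = 37.333 d.
Difference = |55.309 − 37.333| = 17.975 ≈ 18.0 days.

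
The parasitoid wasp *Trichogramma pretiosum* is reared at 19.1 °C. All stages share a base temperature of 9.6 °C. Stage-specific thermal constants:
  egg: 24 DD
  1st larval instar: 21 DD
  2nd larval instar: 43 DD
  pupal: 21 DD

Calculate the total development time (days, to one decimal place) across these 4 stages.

11.5 days

Daily accumulation at 19.1 °C = 19.1 − 9.6 = 9.5 DD/day.
Total K = 24 + 21 + 43 + 21 = 109 DD.
Total duration = 109 / 9.5 = 11.474 ≈ 11.5 days.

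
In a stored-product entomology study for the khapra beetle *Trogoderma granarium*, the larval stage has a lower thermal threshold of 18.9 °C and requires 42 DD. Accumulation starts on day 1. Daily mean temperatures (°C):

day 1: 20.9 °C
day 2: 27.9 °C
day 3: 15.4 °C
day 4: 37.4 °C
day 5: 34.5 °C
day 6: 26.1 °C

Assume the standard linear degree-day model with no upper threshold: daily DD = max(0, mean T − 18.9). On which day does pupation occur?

Daily DD above 18.9 °C: 2.0, 9.0, 0.0, 18.5, 15.6, 7.2.
Cumulative: 2.0, 11.0, 11.0, 29.5, 45.1, 52.3.
The total first reaches 42 DD on day 5.

day 5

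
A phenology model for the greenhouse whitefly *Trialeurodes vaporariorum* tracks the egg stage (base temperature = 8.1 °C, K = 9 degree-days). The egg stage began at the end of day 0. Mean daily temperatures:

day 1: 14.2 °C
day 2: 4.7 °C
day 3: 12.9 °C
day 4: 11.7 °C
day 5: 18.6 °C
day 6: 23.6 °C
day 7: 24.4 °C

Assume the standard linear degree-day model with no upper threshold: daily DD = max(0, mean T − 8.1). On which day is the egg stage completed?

day 3

Daily DD above 8.1 °C: 6.1, 0.0, 4.8, 3.6, 10.5, 15.5, 16.3.
Cumulative: 6.1, 6.1, 10.9, 14.5, 25.0, 40.5, 56.8.
The total first reaches 9 DD on day 3.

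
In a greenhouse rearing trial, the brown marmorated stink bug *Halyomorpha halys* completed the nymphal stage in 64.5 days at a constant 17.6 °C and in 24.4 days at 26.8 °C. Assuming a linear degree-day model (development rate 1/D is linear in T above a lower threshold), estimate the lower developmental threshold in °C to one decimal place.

Under the model K = D·(T − T_b), so D₁·(T₁ − T_b) = D₂·(T₂ − T_b).
64.5·(17.6 − T_b) = 24.4·(26.8 − T_b)
T_b = (64.5·17.6 − 24.4·26.8) / (64.5 − 24.4) = 481.28 / 40.1 = 12.002 °C ≈ 12.0 °C.

12.0 °C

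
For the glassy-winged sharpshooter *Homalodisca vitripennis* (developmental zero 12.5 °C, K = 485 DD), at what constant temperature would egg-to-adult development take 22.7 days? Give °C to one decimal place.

33.9 °C

Required daily accumulation = 485 / 22.7 = 21.366 DD/day.
T = T_base + 21.366 = 12.5 + 21.366 = 33.866 ≈ 33.9 °C.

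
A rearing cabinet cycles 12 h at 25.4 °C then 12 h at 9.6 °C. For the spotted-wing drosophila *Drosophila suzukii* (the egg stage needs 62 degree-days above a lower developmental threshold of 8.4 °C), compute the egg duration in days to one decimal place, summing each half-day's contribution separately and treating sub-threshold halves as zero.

Day half: max(0, 25.4 − 8.4) × 0.5 = 17.0 × 0.5 = 8.50 DD.
Night half: max(0, 9.6 − 8.4) × 0.5 = 1.2 × 0.5 = 0.60 DD.
Per 24 h: 9.10 DD/day.
Duration = 62 / 9.10 = 6.813 ≈ 6.8 days.

6.8 days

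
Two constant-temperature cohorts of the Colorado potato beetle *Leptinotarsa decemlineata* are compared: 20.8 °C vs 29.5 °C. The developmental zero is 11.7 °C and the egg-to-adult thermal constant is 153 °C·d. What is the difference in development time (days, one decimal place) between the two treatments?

At 20.8 °C: 153 / (20.8 − 11.7) = 153 / 9.1 = 16.813 d.
At 29.5 °C: 153 / (29.5 − 11.7) = 153 / 17.8 = 8.596 d.
Difference = |16.813 − 8.596| = 8.218 ≈ 8.2 days.

8.2 days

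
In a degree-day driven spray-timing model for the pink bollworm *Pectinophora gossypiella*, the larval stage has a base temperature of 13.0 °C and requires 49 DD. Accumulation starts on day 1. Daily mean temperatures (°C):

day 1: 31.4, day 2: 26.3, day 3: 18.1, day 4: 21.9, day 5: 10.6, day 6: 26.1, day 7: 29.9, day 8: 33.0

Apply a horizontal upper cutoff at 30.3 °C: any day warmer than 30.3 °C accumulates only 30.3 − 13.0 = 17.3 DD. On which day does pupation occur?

Daily DD above 13.0 °C (capped at 17.3): 17.3, 13.3, 5.1, 8.9, 0.0, 13.1, 16.9, 17.3.
Cumulative: 17.3, 30.6, 35.7, 44.6, 44.6, 57.7, 74.6, 91.9.
The total first reaches 49 DD on day 6.

day 6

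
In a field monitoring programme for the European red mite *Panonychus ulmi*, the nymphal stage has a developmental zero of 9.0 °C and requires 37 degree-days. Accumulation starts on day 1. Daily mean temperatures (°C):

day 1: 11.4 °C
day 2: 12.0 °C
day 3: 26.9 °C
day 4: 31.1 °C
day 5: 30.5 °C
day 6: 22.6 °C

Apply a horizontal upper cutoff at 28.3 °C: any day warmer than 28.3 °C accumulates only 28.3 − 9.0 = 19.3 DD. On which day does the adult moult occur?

Daily DD above 9.0 °C (capped at 19.3): 2.4, 3.0, 17.9, 19.3, 19.3, 13.6.
Cumulative: 2.4, 5.4, 23.3, 42.6, 61.9, 75.5.
The total first reaches 37 DD on day 4.

day 4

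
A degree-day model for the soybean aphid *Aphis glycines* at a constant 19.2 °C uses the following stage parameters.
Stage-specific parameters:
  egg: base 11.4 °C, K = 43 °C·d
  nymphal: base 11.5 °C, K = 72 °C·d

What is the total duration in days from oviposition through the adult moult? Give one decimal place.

14.9 days

egg: 43 / (19.2 − 11.4) = 43 / 7.8 = 5.513 d.
nymphal: 72 / (19.2 − 11.5) = 72 / 7.7 = 9.351 d.
Sum = 14.863 ≈ 14.9 days.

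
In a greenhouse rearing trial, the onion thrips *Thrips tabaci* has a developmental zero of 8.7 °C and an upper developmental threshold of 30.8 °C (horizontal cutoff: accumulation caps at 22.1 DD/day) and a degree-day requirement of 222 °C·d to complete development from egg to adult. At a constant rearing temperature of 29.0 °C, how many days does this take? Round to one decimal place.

10.9 days

Daily accumulation = 29.0 − 8.7 = 20.3 DD/day.
Duration = 222 / 20.3 = 10.936 ≈ 10.9 days.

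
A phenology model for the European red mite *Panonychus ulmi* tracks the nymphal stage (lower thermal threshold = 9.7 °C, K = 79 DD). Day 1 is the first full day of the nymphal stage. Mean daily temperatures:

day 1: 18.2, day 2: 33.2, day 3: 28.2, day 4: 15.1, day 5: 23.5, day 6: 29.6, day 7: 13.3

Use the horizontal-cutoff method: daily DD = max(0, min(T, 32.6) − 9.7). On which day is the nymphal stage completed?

day 6

Daily DD above 9.7 °C (capped at 22.9): 8.5, 22.9, 18.5, 5.4, 13.8, 19.9, 3.6.
Cumulative: 8.5, 31.4, 49.9, 55.3, 69.1, 89.0, 92.6.
The total first reaches 79 DD on day 6.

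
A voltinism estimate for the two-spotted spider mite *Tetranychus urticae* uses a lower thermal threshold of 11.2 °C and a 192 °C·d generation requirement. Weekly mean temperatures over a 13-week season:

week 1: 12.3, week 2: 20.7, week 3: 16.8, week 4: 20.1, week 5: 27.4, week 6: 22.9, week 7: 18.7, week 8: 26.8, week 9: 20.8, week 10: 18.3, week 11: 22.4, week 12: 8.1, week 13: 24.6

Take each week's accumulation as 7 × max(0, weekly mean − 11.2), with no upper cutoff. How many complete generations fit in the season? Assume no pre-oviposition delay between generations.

4 generations

Weekly DD (7 × max(0, T̄ − 11.2)): 7.7, 66.5, 39.2, 62.3, 113.4, 81.9, 52.5, 109.2, 67.2, 49.7, 78.4, 0.0, 93.8.
Season total = 821.8 DD.
Complete generations = ⌊821.8 / 192⌋ = 4.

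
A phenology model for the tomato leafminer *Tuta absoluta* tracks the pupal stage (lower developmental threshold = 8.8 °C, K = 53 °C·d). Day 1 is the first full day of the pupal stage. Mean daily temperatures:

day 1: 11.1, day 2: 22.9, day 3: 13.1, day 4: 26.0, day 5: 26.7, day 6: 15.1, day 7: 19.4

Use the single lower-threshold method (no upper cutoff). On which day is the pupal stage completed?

Daily DD above 8.8 °C: 2.3, 14.1, 4.3, 17.2, 17.9, 6.3, 10.6.
Cumulative: 2.3, 16.4, 20.7, 37.9, 55.8, 62.1, 72.7.
The total first reaches 53 DD on day 5.

day 5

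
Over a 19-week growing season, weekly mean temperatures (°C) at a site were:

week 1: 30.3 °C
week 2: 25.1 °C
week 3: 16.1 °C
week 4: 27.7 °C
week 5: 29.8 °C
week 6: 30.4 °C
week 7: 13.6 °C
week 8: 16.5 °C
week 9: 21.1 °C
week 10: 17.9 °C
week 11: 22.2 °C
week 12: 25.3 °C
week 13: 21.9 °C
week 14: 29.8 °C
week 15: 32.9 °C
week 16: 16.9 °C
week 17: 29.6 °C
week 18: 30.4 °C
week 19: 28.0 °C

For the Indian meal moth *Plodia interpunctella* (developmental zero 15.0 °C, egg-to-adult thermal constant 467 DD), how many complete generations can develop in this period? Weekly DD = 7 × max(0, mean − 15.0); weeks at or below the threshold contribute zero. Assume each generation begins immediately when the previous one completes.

Weekly DD (7 × max(0, T̄ − 15.0)): 107.1, 70.7, 7.7, 88.9, 103.6, 107.8, 0.0, 10.5, 42.7, 20.3, 50.4, 72.1, 48.3, 103.6, 125.3, 13.3, 102.2, 107.8, 91.0.
Season total = 1273.3 DD.
Complete generations = ⌊1273.3 / 467⌋ = 2.

2 generations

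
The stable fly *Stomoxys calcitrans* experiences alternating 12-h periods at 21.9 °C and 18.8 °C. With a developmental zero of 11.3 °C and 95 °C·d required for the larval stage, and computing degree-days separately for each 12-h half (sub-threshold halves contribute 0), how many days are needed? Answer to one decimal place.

10.5 days

Day half: max(0, 21.9 − 11.3) × 0.5 = 10.6 × 0.5 = 5.30 DD.
Night half: max(0, 18.8 − 11.3) × 0.5 = 7.5 × 0.5 = 3.75 DD.
Per 24 h: 9.05 DD/day.
Duration = 95 / 9.05 = 10.497 ≈ 10.5 days.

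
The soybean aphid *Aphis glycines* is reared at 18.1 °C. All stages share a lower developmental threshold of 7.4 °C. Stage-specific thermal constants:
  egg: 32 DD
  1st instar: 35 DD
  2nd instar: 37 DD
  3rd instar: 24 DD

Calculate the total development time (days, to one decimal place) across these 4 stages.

Daily accumulation at 18.1 °C = 18.1 − 7.4 = 10.7 DD/day.
Total K = 32 + 35 + 37 + 24 = 128 DD.
Total duration = 128 / 10.7 = 11.963 ≈ 12.0 days.

12.0 days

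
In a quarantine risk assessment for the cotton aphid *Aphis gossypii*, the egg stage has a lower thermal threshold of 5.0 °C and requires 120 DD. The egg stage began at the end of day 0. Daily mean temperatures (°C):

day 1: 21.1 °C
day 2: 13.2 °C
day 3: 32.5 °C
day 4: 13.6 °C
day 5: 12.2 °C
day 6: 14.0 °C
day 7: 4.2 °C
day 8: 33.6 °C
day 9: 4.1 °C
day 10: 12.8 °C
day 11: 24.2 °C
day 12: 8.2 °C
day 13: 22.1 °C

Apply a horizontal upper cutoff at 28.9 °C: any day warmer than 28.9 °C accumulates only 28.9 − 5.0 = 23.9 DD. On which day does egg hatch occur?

day 11

Daily DD above 5.0 °C (capped at 23.9): 16.1, 8.2, 23.9, 8.6, 7.2, 9.0, 0.0, 23.9, 0.0, 7.8, 19.2, 3.2, 17.1.
Cumulative: 16.1, 24.3, 48.2, 56.8, 64.0, 73.0, 73.0, 96.9, 96.9, 104.7, 123.9, 127.1, 144.2.
The total first reaches 120 DD on day 11.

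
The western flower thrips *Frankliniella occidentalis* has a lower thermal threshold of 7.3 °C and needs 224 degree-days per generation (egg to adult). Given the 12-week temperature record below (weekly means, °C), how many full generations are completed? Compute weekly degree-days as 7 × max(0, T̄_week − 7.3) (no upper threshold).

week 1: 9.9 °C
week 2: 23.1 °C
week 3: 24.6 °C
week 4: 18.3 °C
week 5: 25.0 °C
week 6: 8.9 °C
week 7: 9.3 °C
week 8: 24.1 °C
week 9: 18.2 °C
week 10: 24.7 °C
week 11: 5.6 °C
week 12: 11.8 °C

3 generations

Weekly DD (7 × max(0, T̄ − 7.3)): 18.2, 110.6, 121.1, 77.0, 123.9, 11.2, 14.0, 117.6, 76.3, 121.8, 0.0, 31.5.
Season total = 823.2 DD.
Complete generations = ⌊823.2 / 224⌋ = 3.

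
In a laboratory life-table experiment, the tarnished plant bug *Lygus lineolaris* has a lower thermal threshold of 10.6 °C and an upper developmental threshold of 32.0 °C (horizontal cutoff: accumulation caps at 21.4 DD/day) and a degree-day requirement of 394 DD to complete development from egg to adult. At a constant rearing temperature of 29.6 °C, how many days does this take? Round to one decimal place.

20.7 days

Daily accumulation = 29.6 − 10.6 = 19.0 DD/day.
Duration = 394 / 19.0 = 20.737 ≈ 20.7 days.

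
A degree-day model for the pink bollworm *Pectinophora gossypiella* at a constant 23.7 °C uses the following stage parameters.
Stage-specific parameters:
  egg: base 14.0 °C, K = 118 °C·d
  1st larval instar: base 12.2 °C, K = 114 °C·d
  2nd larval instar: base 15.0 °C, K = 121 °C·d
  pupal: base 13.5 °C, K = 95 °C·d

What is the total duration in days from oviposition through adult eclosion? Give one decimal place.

egg: 118 / (23.7 − 14.0) = 118 / 9.7 = 12.165 d.
1st larval instar: 114 / (23.7 − 12.2) = 114 / 11.5 = 9.913 d.
2nd larval instar: 121 / (23.7 − 15.0) = 121 / 8.7 = 13.908 d.
pupal: 95 / (23.7 − 13.5) = 95 / 10.2 = 9.314 d.
Sum = 45.300 ≈ 45.3 days.

45.3 days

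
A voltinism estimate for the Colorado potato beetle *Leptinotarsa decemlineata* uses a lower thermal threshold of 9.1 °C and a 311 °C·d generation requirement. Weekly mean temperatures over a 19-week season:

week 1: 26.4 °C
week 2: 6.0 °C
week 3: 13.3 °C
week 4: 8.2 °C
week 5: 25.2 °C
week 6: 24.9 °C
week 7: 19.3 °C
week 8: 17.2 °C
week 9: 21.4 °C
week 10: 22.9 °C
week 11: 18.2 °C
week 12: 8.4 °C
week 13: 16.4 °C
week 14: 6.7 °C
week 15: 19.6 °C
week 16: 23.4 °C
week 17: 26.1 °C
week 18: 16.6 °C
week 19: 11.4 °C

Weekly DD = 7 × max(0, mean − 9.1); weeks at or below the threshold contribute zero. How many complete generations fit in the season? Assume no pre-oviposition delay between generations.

3 generations

Weekly DD (7 × max(0, T̄ − 9.1)): 121.1, 0.0, 29.4, 0.0, 112.7, 110.6, 71.4, 56.7, 86.1, 96.6, 63.7, 0.0, 51.1, 0.0, 73.5, 100.1, 119.0, 52.5, 16.1.
Season total = 1160.6 DD.
Complete generations = ⌊1160.6 / 311⌋ = 3.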